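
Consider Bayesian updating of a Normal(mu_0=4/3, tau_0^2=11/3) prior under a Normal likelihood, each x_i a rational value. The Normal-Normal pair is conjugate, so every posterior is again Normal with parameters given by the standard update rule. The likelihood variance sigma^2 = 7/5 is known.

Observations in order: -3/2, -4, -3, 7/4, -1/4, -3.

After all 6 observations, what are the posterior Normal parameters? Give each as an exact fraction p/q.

obs 1: x=-3/2 → posterior Normal(-109/152, 77/76)
obs 2: x=-4 → posterior Normal(-549/262, 77/131)
obs 3: x=-3 → posterior Normal(-293/124, 77/186)
obs 4: x=7/4 → posterior Normal(-1373/964, 77/241)
obs 5: x=-1/4 → posterior Normal(-357/296, 77/296)
obs 6: x=-3 → posterior Normal(-58/39, 77/351)

mu_0=-58/39, tau_0^2=77/351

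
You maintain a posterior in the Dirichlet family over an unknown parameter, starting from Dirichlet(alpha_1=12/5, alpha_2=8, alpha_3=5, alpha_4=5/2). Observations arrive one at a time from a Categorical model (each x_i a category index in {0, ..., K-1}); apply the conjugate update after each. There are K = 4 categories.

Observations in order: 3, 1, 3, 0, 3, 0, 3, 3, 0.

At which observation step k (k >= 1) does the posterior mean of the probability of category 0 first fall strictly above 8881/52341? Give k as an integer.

k = 6

obs 1: x=3 → posterior Dirichlet(12/5, 8, 5, 7/2)
obs 2: x=1 → posterior Dirichlet(12/5, 9, 5, 7/2)
obs 3: x=3 → posterior Dirichlet(12/5, 9, 5, 9/2)
obs 4: x=0 → posterior Dirichlet(17/5, 9, 5, 9/2)
obs 5: x=3 → posterior Dirichlet(17/5, 9, 5, 11/2)
obs 6: x=0 → posterior Dirichlet(22/5, 9, 5, 11/2)
obs 7: x=3 → posterior Dirichlet(22/5, 9, 5, 13/2)
obs 8: x=3 → posterior Dirichlet(22/5, 9, 5, 15/2)
obs 9: x=0 → posterior Dirichlet(27/5, 9, 5, 15/2)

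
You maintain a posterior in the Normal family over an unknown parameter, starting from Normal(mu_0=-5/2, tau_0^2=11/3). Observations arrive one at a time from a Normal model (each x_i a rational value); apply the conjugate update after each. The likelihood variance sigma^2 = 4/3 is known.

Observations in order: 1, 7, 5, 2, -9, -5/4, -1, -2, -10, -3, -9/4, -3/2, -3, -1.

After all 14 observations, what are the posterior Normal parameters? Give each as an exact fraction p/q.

obs 1: x=1 → posterior Normal(1/15, 44/45)
obs 2: x=7 → posterior Normal(3, 22/39)
obs 3: x=5 → posterior Normal(133/37, 44/111)
obs 4: x=2 → posterior Normal(155/48, 11/36)
obs 5: x=-9 → posterior Normal(56/59, 44/177)
obs 6: x=-5/4 → posterior Normal(169/280, 22/105)
obs 7: x=-1 → posterior Normal(125/324, 44/243)
obs 8: x=-2 → posterior Normal(37/368, 11/69)
obs 9: x=-10 → posterior Normal(-403/412, 44/309)
obs 10: x=-3 → posterior Normal(-535/456, 22/171)
obs 11: x=-9/4 → posterior Normal(-317/250, 44/375)
obs 12: x=-3/2 → posterior Normal(-175/136, 11/102)
obs 13: x=-3 → posterior Normal(-208/147, 44/441)
obs 14: x=-1 → posterior Normal(-219/158, 22/237)

mu_0=-219/158, tau_0^2=22/237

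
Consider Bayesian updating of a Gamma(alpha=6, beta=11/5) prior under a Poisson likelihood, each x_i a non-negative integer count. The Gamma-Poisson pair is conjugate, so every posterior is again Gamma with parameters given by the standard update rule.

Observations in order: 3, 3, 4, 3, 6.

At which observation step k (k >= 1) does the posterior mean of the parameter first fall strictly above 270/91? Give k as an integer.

k = 3

obs 1: x=3 → posterior Gamma(9, 16/5)
obs 2: x=3 → posterior Gamma(12, 21/5)
obs 3: x=4 → posterior Gamma(16, 26/5)
obs 4: x=3 → posterior Gamma(19, 31/5)
obs 5: x=6 → posterior Gamma(25, 36/5)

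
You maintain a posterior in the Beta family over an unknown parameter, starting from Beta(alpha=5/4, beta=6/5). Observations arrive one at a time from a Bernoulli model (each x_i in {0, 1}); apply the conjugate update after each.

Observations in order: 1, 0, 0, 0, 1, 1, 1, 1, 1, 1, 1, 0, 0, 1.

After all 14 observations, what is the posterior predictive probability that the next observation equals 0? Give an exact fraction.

obs 1: x=1 → posterior Beta(9/4, 6/5)
obs 2: x=0 → posterior Beta(9/4, 11/5)
obs 3: x=0 → posterior Beta(9/4, 16/5)
obs 4: x=0 → posterior Beta(9/4, 21/5)
obs 5: x=1 → posterior Beta(13/4, 21/5)
obs 6: x=1 → posterior Beta(17/4, 21/5)
obs 7: x=1 → posterior Beta(21/4, 21/5)
obs 8: x=1 → posterior Beta(25/4, 21/5)
obs 9: x=1 → posterior Beta(29/4, 21/5)
obs 10: x=1 → posterior Beta(33/4, 21/5)
obs 11: x=1 → posterior Beta(37/4, 21/5)
obs 12: x=0 → posterior Beta(37/4, 26/5)
obs 13: x=0 → posterior Beta(37/4, 31/5)
obs 14: x=1 → posterior Beta(41/4, 31/5)

124/329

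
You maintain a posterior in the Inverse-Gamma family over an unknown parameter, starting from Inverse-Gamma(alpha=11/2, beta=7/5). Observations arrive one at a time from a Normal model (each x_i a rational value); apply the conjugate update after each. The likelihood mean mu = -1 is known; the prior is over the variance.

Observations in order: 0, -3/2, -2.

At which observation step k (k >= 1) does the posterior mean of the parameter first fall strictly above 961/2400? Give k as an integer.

obs 1: x=0 → posterior Inverse-Gamma(6, 19/10)
obs 2: x=-3/2 → posterior Inverse-Gamma(13/2, 81/40)
obs 3: x=-2 → posterior Inverse-Gamma(7, 101/40)

k = 3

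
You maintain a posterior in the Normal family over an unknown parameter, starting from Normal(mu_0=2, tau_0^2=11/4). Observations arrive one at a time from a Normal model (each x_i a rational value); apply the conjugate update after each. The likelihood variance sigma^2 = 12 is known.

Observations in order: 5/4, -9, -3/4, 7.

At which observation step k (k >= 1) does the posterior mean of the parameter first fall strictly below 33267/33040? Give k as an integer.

obs 1: x=5/4 → posterior Normal(439/236, 132/59)
obs 2: x=-9 → posterior Normal(43/280, 66/35)
obs 3: x=-3/4 → posterior Normal(5/162, 44/27)
obs 4: x=7 → posterior Normal(159/184, 33/23)

k = 2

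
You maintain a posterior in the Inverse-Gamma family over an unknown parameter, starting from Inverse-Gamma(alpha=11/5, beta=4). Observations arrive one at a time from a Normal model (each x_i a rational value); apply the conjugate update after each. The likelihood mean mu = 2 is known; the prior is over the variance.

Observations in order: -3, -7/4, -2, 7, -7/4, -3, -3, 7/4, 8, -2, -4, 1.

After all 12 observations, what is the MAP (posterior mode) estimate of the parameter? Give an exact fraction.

obs 1: x=-3 → posterior Inverse-Gamma(27/10, 33/2)
obs 2: x=-7/4 → posterior Inverse-Gamma(16/5, 753/32)
obs 3: x=-2 → posterior Inverse-Gamma(37/10, 1009/32)
obs 4: x=7 → posterior Inverse-Gamma(21/5, 1409/32)
obs 5: x=-7/4 → posterior Inverse-Gamma(47/10, 817/16)
obs 6: x=-3 → posterior Inverse-Gamma(26/5, 1017/16)
obs 7: x=-3 → posterior Inverse-Gamma(57/10, 1217/16)
obs 8: x=7/4 → posterior Inverse-Gamma(31/5, 2435/32)
obs 9: x=8 → posterior Inverse-Gamma(67/10, 3011/32)
obs 10: x=-2 → posterior Inverse-Gamma(36/5, 3267/32)
obs 11: x=-4 → posterior Inverse-Gamma(77/10, 3843/32)
obs 12: x=1 → posterior Inverse-Gamma(41/5, 3859/32)

19295/1472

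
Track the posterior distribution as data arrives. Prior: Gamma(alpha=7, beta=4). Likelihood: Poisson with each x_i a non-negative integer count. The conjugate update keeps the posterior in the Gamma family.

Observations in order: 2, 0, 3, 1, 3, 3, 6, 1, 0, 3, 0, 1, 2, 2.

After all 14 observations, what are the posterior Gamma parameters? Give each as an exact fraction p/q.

alpha=34, beta=18

obs 1: x=2 → posterior Gamma(9, 5)
obs 2: x=0 → posterior Gamma(9, 6)
obs 3: x=3 → posterior Gamma(12, 7)
obs 4: x=1 → posterior Gamma(13, 8)
obs 5: x=3 → posterior Gamma(16, 9)
obs 6: x=3 → posterior Gamma(19, 10)
obs 7: x=6 → posterior Gamma(25, 11)
obs 8: x=1 → posterior Gamma(26, 12)
obs 9: x=0 → posterior Gamma(26, 13)
obs 10: x=3 → posterior Gamma(29, 14)
obs 11: x=0 → posterior Gamma(29, 15)
obs 12: x=1 → posterior Gamma(30, 16)
obs 13: x=2 → posterior Gamma(32, 17)
obs 14: x=2 → posterior Gamma(34, 18)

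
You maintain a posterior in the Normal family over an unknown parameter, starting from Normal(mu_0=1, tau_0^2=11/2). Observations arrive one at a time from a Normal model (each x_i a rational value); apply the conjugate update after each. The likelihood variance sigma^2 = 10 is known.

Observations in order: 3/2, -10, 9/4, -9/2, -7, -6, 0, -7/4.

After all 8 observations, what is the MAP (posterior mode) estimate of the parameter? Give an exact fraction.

-521/216

obs 1: x=3/2 → posterior Normal(73/62, 110/31)
obs 2: x=-10 → posterior Normal(-7/4, 55/21)
obs 3: x=9/4 → posterior Normal(-195/212, 110/53)
obs 4: x=-9/2 → posterior Normal(-393/256, 55/32)
obs 5: x=-7 → posterior Normal(-701/300, 22/15)
obs 6: x=-6 → posterior Normal(-965/344, 55/43)
obs 7: x=0 → posterior Normal(-965/388, 110/97)
obs 8: x=-7/4 → posterior Normal(-521/216, 55/54)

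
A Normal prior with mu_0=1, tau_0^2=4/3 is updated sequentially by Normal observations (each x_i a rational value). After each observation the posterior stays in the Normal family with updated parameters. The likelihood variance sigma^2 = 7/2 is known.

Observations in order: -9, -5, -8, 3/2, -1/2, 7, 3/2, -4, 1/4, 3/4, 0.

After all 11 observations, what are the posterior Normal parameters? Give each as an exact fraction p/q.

obs 1: x=-9 → posterior Normal(-51/29, 28/29)
obs 2: x=-5 → posterior Normal(-91/37, 28/37)
obs 3: x=-8 → posterior Normal(-31/9, 28/45)
obs 4: x=3/2 → posterior Normal(-143/53, 28/53)
obs 5: x=-1/2 → posterior Normal(-147/61, 28/61)
obs 6: x=7 → posterior Normal(-91/69, 28/69)
obs 7: x=3/2 → posterior Normal(-79/77, 4/11)
obs 8: x=-4 → posterior Normal(-111/85, 28/85)
obs 9: x=1/4 → posterior Normal(-109/93, 28/93)
obs 10: x=3/4 → posterior Normal(-103/101, 28/101)
obs 11: x=0 → posterior Normal(-103/109, 28/109)

mu_0=-103/109, tau_0^2=28/109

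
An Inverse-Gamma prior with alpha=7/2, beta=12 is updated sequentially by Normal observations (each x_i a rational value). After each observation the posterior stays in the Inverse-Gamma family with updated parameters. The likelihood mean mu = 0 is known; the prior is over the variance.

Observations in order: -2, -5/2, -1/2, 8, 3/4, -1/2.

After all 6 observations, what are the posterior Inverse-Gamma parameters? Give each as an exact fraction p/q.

alpha=13/2, beta=1589/32

obs 1: x=-2 → posterior Inverse-Gamma(4, 14)
obs 2: x=-5/2 → posterior Inverse-Gamma(9/2, 137/8)
obs 3: x=-1/2 → posterior Inverse-Gamma(5, 69/4)
obs 4: x=8 → posterior Inverse-Gamma(11/2, 197/4)
obs 5: x=3/4 → posterior Inverse-Gamma(6, 1585/32)
obs 6: x=-1/2 → posterior Inverse-Gamma(13/2, 1589/32)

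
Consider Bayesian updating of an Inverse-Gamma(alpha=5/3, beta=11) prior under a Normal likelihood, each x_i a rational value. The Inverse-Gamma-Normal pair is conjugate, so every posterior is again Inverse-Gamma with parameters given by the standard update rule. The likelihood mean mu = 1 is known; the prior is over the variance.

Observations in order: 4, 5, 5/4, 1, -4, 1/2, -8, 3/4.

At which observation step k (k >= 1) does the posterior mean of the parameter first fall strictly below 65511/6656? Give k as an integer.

k = 4

obs 1: x=4 → posterior Inverse-Gamma(13/6, 31/2)
obs 2: x=5 → posterior Inverse-Gamma(8/3, 47/2)
obs 3: x=5/4 → posterior Inverse-Gamma(19/6, 753/32)
obs 4: x=1 → posterior Inverse-Gamma(11/3, 753/32)
obs 5: x=-4 → posterior Inverse-Gamma(25/6, 1153/32)
obs 6: x=1/2 → posterior Inverse-Gamma(14/3, 1157/32)
obs 7: x=-8 → posterior Inverse-Gamma(31/6, 2453/32)
obs 8: x=3/4 → posterior Inverse-Gamma(17/3, 1227/16)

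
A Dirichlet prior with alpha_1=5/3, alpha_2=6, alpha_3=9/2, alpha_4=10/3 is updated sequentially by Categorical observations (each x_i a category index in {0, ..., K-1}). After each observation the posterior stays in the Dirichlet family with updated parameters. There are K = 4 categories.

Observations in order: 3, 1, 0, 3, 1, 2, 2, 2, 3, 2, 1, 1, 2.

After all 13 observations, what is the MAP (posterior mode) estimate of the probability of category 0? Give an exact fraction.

obs 1: x=3 → posterior Dirichlet(5/3, 6, 9/2, 13/3)
obs 2: x=1 → posterior Dirichlet(5/3, 7, 9/2, 13/3)
obs 3: x=0 → posterior Dirichlet(8/3, 7, 9/2, 13/3)
obs 4: x=3 → posterior Dirichlet(8/3, 7, 9/2, 16/3)
obs 5: x=1 → posterior Dirichlet(8/3, 8, 9/2, 16/3)
obs 6: x=2 → posterior Dirichlet(8/3, 8, 11/2, 16/3)
obs 7: x=2 → posterior Dirichlet(8/3, 8, 13/2, 16/3)
obs 8: x=2 → posterior Dirichlet(8/3, 8, 15/2, 16/3)
obs 9: x=3 → posterior Dirichlet(8/3, 8, 15/2, 19/3)
obs 10: x=2 → posterior Dirichlet(8/3, 8, 17/2, 19/3)
obs 11: x=1 → posterior Dirichlet(8/3, 9, 17/2, 19/3)
obs 12: x=1 → posterior Dirichlet(8/3, 10, 17/2, 19/3)
obs 13: x=2 → posterior Dirichlet(8/3, 10, 19/2, 19/3)

10/147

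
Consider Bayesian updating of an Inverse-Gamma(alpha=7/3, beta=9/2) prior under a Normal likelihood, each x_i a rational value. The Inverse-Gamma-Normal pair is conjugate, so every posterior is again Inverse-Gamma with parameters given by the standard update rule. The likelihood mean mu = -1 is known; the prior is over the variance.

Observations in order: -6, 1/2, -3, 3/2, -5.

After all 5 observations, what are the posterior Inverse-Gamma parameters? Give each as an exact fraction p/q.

alpha=29/6, beta=125/4

obs 1: x=-6 → posterior Inverse-Gamma(17/6, 17)
obs 2: x=1/2 → posterior Inverse-Gamma(10/3, 145/8)
obs 3: x=-3 → posterior Inverse-Gamma(23/6, 161/8)
obs 4: x=3/2 → posterior Inverse-Gamma(13/3, 93/4)
obs 5: x=-5 → posterior Inverse-Gamma(29/6, 125/4)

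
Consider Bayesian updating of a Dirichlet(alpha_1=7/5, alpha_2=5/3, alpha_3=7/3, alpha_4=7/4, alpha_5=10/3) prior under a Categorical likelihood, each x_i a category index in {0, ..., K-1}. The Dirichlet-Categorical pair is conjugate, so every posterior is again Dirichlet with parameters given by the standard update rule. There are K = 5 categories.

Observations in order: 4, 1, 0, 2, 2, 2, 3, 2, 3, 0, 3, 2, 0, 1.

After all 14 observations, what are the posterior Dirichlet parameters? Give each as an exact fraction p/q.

obs 1: x=4 → posterior Dirichlet(7/5, 5/3, 7/3, 7/4, 13/3)
obs 2: x=1 → posterior Dirichlet(7/5, 8/3, 7/3, 7/4, 13/3)
obs 3: x=0 → posterior Dirichlet(12/5, 8/3, 7/3, 7/4, 13/3)
obs 4: x=2 → posterior Dirichlet(12/5, 8/3, 10/3, 7/4, 13/3)
obs 5: x=2 → posterior Dirichlet(12/5, 8/3, 13/3, 7/4, 13/3)
obs 6: x=2 → posterior Dirichlet(12/5, 8/3, 16/3, 7/4, 13/3)
obs 7: x=3 → posterior Dirichlet(12/5, 8/3, 16/3, 11/4, 13/3)
obs 8: x=2 → posterior Dirichlet(12/5, 8/3, 19/3, 11/4, 13/3)
obs 9: x=3 → posterior Dirichlet(12/5, 8/3, 19/3, 15/4, 13/3)
obs 10: x=0 → posterior Dirichlet(17/5, 8/3, 19/3, 15/4, 13/3)
obs 11: x=3 → posterior Dirichlet(17/5, 8/3, 19/3, 19/4, 13/3)
obs 12: x=2 → posterior Dirichlet(17/5, 8/3, 22/3, 19/4, 13/3)
obs 13: x=0 → posterior Dirichlet(22/5, 8/3, 22/3, 19/4, 13/3)
obs 14: x=1 → posterior Dirichlet(22/5, 11/3, 22/3, 19/4, 13/3)

alpha_1=22/5, alpha_2=11/3, alpha_3=22/3, alpha_4=19/4, alpha_5=13/3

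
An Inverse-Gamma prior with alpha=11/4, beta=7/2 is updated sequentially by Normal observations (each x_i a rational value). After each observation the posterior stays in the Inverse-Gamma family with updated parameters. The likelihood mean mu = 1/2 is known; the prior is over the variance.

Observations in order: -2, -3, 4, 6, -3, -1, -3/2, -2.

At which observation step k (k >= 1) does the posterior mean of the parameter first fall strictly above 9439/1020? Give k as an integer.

k = 5

obs 1: x=-2 → posterior Inverse-Gamma(13/4, 53/8)
obs 2: x=-3 → posterior Inverse-Gamma(15/4, 51/4)
obs 3: x=4 → posterior Inverse-Gamma(17/4, 151/8)
obs 4: x=6 → posterior Inverse-Gamma(19/4, 34)
obs 5: x=-3 → posterior Inverse-Gamma(21/4, 321/8)
obs 6: x=-1 → posterior Inverse-Gamma(23/4, 165/4)
obs 7: x=-3/2 → posterior Inverse-Gamma(25/4, 173/4)
obs 8: x=-2 → posterior Inverse-Gamma(27/4, 371/8)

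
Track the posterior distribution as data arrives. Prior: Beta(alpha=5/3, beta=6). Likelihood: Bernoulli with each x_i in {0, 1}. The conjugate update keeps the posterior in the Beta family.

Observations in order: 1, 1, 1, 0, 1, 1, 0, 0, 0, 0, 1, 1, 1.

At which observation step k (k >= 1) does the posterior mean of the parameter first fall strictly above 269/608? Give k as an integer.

obs 1: x=1 → posterior Beta(8/3, 6)
obs 2: x=1 → posterior Beta(11/3, 6)
obs 3: x=1 → posterior Beta(14/3, 6)
obs 4: x=0 → posterior Beta(14/3, 7)
obs 5: x=1 → posterior Beta(17/3, 7)
obs 6: x=1 → posterior Beta(20/3, 7)
obs 7: x=0 → posterior Beta(20/3, 8)
obs 8: x=0 → posterior Beta(20/3, 9)
obs 9: x=0 → posterior Beta(20/3, 10)
obs 10: x=0 → posterior Beta(20/3, 11)
obs 11: x=1 → posterior Beta(23/3, 11)
obs 12: x=1 → posterior Beta(26/3, 11)
obs 13: x=1 → posterior Beta(29/3, 11)

k = 5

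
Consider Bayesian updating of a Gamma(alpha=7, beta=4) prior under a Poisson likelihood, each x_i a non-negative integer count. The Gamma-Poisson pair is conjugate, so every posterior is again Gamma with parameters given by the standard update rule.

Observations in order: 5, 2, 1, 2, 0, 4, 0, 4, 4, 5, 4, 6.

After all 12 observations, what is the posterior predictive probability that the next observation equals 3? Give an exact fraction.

obs 1: x=5 → posterior Gamma(12, 5)
obs 2: x=2 → posterior Gamma(14, 6)
obs 3: x=1 → posterior Gamma(15, 7)
obs 4: x=2 → posterior Gamma(17, 8)
obs 5: x=0 → posterior Gamma(17, 9)
obs 6: x=4 → posterior Gamma(21, 10)
obs 7: x=0 → posterior Gamma(21, 11)
obs 8: x=4 → posterior Gamma(25, 12)
obs 9: x=4 → posterior Gamma(29, 13)
obs 10: x=5 → posterior Gamma(34, 14)
obs 11: x=4 → posterior Gamma(38, 15)
obs 12: x=6 → posterior Gamma(44, 16)

1453955144396512054367481742008855837958278742171692564480/6777964732779730995471356071936289402038303854098687372273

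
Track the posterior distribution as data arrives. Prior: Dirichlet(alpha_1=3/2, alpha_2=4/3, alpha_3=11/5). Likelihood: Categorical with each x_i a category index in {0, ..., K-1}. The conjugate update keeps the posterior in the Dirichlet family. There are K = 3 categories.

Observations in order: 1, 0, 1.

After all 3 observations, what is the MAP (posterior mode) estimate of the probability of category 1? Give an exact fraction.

70/151

obs 1: x=1 → posterior Dirichlet(3/2, 7/3, 11/5)
obs 2: x=0 → posterior Dirichlet(5/2, 7/3, 11/5)
obs 3: x=1 → posterior Dirichlet(5/2, 10/3, 11/5)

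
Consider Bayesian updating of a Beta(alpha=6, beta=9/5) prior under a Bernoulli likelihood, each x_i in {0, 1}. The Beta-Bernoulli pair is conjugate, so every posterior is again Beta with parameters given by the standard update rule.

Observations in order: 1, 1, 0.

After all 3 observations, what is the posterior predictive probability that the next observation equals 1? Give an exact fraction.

20/27

obs 1: x=1 → posterior Beta(7, 9/5)
obs 2: x=1 → posterior Beta(8, 9/5)
obs 3: x=0 → posterior Beta(8, 14/5)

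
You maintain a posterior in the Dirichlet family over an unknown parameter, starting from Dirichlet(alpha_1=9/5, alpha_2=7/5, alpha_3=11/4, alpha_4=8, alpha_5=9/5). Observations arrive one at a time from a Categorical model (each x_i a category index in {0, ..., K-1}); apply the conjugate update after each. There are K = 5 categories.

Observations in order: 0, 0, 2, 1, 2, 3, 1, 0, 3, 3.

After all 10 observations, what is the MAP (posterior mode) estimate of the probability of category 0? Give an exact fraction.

obs 1: x=0 → posterior Dirichlet(14/5, 7/5, 11/4, 8, 9/5)
obs 2: x=0 → posterior Dirichlet(19/5, 7/5, 11/4, 8, 9/5)
obs 3: x=2 → posterior Dirichlet(19/5, 7/5, 15/4, 8, 9/5)
obs 4: x=1 → posterior Dirichlet(19/5, 12/5, 15/4, 8, 9/5)
obs 5: x=2 → posterior Dirichlet(19/5, 12/5, 19/4, 8, 9/5)
obs 6: x=3 → posterior Dirichlet(19/5, 12/5, 19/4, 9, 9/5)
obs 7: x=1 → posterior Dirichlet(19/5, 17/5, 19/4, 9, 9/5)
obs 8: x=0 → posterior Dirichlet(24/5, 17/5, 19/4, 9, 9/5)
obs 9: x=3 → posterior Dirichlet(24/5, 17/5, 19/4, 10, 9/5)
obs 10: x=3 → posterior Dirichlet(24/5, 17/5, 19/4, 11, 9/5)

76/415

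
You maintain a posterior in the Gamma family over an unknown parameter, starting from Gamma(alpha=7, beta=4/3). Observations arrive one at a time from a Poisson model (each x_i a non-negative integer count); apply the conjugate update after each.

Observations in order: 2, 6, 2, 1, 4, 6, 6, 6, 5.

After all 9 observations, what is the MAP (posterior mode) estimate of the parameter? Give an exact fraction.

132/31

obs 1: x=2 → posterior Gamma(9, 7/3)
obs 2: x=6 → posterior Gamma(15, 10/3)
obs 3: x=2 → posterior Gamma(17, 13/3)
obs 4: x=1 → posterior Gamma(18, 16/3)
obs 5: x=4 → posterior Gamma(22, 19/3)
obs 6: x=6 → posterior Gamma(28, 22/3)
obs 7: x=6 → posterior Gamma(34, 25/3)
obs 8: x=6 → posterior Gamma(40, 28/3)
obs 9: x=5 → posterior Gamma(45, 31/3)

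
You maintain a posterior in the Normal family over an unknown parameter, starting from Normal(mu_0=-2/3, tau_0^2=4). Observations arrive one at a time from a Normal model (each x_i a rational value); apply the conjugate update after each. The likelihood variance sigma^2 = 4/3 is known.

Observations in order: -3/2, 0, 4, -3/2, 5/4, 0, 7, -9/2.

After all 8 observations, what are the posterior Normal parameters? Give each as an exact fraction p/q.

obs 1: x=-3/2 → posterior Normal(-31/24, 1)
obs 2: x=0 → posterior Normal(-31/42, 4/7)
obs 3: x=4 → posterior Normal(41/60, 2/5)
obs 4: x=-3/2 → posterior Normal(7/39, 4/13)
obs 5: x=5/4 → posterior Normal(73/192, 1/4)
obs 6: x=0 → posterior Normal(73/228, 4/19)
obs 7: x=7 → posterior Normal(325/264, 2/11)
obs 8: x=-9/2 → posterior Normal(163/300, 4/25)

mu_0=163/300, tau_0^2=4/25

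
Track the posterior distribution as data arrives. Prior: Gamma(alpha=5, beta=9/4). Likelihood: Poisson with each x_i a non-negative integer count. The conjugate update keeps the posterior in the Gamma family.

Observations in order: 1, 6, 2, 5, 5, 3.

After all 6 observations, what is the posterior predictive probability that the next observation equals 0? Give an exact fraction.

99971538734896047460249499950752967950177/2195060778453276448585190172728648509121533

obs 1: x=1 → posterior Gamma(6, 13/4)
obs 2: x=6 → posterior Gamma(12, 17/4)
obs 3: x=2 → posterior Gamma(14, 21/4)
obs 4: x=5 → posterior Gamma(19, 25/4)
obs 5: x=5 → posterior Gamma(24, 29/4)
obs 6: x=3 → posterior Gamma(27, 33/4)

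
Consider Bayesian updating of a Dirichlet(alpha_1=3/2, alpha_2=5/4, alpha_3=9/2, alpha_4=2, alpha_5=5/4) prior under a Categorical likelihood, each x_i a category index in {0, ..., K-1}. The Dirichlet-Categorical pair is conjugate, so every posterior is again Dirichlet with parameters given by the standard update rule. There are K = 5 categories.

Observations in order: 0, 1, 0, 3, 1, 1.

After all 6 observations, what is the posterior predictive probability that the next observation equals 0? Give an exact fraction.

obs 1: x=0 → posterior Dirichlet(5/2, 5/4, 9/2, 2, 5/4)
obs 2: x=1 → posterior Dirichlet(5/2, 9/4, 9/2, 2, 5/4)
obs 3: x=0 → posterior Dirichlet(7/2, 9/4, 9/2, 2, 5/4)
obs 4: x=3 → posterior Dirichlet(7/2, 9/4, 9/2, 3, 5/4)
obs 5: x=1 → posterior Dirichlet(7/2, 13/4, 9/2, 3, 5/4)
obs 6: x=1 → posterior Dirichlet(7/2, 17/4, 9/2, 3, 5/4)

7/33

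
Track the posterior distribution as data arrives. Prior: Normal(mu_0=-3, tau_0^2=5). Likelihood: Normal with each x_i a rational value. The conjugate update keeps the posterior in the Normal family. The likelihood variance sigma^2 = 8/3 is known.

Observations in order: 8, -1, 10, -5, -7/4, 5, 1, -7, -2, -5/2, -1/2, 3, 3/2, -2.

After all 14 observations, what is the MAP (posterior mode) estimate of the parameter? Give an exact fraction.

309/872

obs 1: x=8 → posterior Normal(96/23, 40/23)
obs 2: x=-1 → posterior Normal(81/38, 20/19)
obs 3: x=10 → posterior Normal(231/53, 40/53)
obs 4: x=-5 → posterior Normal(39/17, 10/17)
obs 5: x=-7/4 → posterior Normal(519/332, 40/83)
obs 6: x=5 → posterior Normal(117/56, 20/49)
obs 7: x=1 → posterior Normal(879/452, 40/113)
obs 8: x=-7 → posterior Normal(459/512, 5/16)
obs 9: x=-2 → posterior Normal(339/572, 40/143)
obs 10: x=-5/2 → posterior Normal(189/632, 20/79)
obs 11: x=-1/2 → posterior Normal(159/692, 40/173)
obs 12: x=3 → posterior Normal(339/752, 10/47)
obs 13: x=3/2 → posterior Normal(429/812, 40/203)
obs 14: x=-2 → posterior Normal(309/872, 20/109)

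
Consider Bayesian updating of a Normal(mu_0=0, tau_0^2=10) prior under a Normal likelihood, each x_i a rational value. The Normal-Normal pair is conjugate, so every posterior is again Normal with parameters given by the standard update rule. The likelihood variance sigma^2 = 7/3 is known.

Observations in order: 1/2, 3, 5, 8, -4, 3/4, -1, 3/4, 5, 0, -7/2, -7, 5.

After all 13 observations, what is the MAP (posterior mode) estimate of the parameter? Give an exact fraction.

375/397

obs 1: x=1/2 → posterior Normal(15/37, 70/37)
obs 2: x=3 → posterior Normal(105/67, 70/67)
obs 3: x=5 → posterior Normal(255/97, 70/97)
obs 4: x=8 → posterior Normal(495/127, 70/127)
obs 5: x=-4 → posterior Normal(375/157, 70/157)
obs 6: x=3/4 → posterior Normal(795/374, 70/187)
obs 7: x=-1 → posterior Normal(105/62, 10/31)
obs 8: x=3/4 → posterior Normal(30/19, 70/247)
obs 9: x=5 → posterior Normal(540/277, 70/277)
obs 10: x=0 → posterior Normal(540/307, 70/307)
obs 11: x=-7/2 → posterior Normal(435/337, 70/337)
obs 12: x=-7 → posterior Normal(225/367, 70/367)
obs 13: x=5 → posterior Normal(375/397, 70/397)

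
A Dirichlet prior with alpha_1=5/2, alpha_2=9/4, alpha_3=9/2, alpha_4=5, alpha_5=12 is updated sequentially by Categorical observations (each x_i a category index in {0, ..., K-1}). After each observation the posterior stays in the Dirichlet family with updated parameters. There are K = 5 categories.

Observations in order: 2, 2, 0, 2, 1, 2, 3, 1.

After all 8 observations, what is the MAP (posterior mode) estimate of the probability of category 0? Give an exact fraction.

obs 1: x=2 → posterior Dirichlet(5/2, 9/4, 11/2, 5, 12)
obs 2: x=2 → posterior Dirichlet(5/2, 9/4, 13/2, 5, 12)
obs 3: x=0 → posterior Dirichlet(7/2, 9/4, 13/2, 5, 12)
obs 4: x=2 → posterior Dirichlet(7/2, 9/4, 15/2, 5, 12)
obs 5: x=1 → posterior Dirichlet(7/2, 13/4, 15/2, 5, 12)
obs 6: x=2 → posterior Dirichlet(7/2, 13/4, 17/2, 5, 12)
obs 7: x=3 → posterior Dirichlet(7/2, 13/4, 17/2, 6, 12)
obs 8: x=1 → posterior Dirichlet(7/2, 17/4, 17/2, 6, 12)

10/117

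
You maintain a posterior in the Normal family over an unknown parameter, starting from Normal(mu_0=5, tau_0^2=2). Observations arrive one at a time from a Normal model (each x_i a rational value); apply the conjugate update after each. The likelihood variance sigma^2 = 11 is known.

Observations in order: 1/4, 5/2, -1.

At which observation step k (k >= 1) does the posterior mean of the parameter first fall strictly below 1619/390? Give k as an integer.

obs 1: x=1/4 → posterior Normal(111/26, 22/13)
obs 2: x=5/2 → posterior Normal(121/30, 22/15)
obs 3: x=-1 → posterior Normal(117/34, 22/17)

k = 2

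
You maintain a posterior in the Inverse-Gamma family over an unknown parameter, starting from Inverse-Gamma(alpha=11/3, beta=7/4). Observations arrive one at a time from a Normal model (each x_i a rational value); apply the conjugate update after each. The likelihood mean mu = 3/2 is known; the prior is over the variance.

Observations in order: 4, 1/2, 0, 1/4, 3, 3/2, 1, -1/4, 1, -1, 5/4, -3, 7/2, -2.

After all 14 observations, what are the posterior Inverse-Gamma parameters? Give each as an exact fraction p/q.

obs 1: x=4 → posterior Inverse-Gamma(25/6, 39/8)
obs 2: x=1/2 → posterior Inverse-Gamma(14/3, 43/8)
obs 3: x=0 → posterior Inverse-Gamma(31/6, 13/2)
obs 4: x=1/4 → posterior Inverse-Gamma(17/3, 233/32)
obs 5: x=3 → posterior Inverse-Gamma(37/6, 269/32)
obs 6: x=3/2 → posterior Inverse-Gamma(20/3, 269/32)
obs 7: x=1 → posterior Inverse-Gamma(43/6, 273/32)
obs 8: x=-1/4 → posterior Inverse-Gamma(23/3, 161/16)
obs 9: x=1 → posterior Inverse-Gamma(49/6, 163/16)
obs 10: x=-1 → posterior Inverse-Gamma(26/3, 213/16)
obs 11: x=5/4 → posterior Inverse-Gamma(55/6, 427/32)
obs 12: x=-3 → posterior Inverse-Gamma(29/3, 751/32)
obs 13: x=7/2 → posterior Inverse-Gamma(61/6, 815/32)
obs 14: x=-2 → posterior Inverse-Gamma(32/3, 1011/32)

alpha=32/3, beta=1011/32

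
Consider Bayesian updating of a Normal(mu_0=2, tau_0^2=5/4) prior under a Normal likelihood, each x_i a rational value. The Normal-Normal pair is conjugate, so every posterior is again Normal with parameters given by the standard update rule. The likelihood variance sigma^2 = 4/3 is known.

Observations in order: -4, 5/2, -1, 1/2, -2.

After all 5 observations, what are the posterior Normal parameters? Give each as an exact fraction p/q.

obs 1: x=-4 → posterior Normal(-28/31, 20/31)
obs 2: x=5/2 → posterior Normal(19/92, 10/23)
obs 3: x=-1 → posterior Normal(-11/122, 20/61)
obs 4: x=1/2 → posterior Normal(1/38, 5/19)
obs 5: x=-2 → posterior Normal(-4/13, 20/91)

mu_0=-4/13, tau_0^2=20/91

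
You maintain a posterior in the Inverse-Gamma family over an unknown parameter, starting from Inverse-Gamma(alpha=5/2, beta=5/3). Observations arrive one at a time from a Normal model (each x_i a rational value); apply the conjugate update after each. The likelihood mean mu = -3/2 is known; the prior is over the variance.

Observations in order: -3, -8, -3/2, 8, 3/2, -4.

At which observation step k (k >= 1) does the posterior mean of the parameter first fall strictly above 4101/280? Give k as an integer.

obs 1: x=-3 → posterior Inverse-Gamma(3, 67/24)
obs 2: x=-8 → posterior Inverse-Gamma(7/2, 287/12)
obs 3: x=-3/2 → posterior Inverse-Gamma(4, 287/12)
obs 4: x=8 → posterior Inverse-Gamma(9/2, 1657/24)
obs 5: x=3/2 → posterior Inverse-Gamma(5, 1765/24)
obs 6: x=-4 → posterior Inverse-Gamma(11/2, 230/3)

k = 4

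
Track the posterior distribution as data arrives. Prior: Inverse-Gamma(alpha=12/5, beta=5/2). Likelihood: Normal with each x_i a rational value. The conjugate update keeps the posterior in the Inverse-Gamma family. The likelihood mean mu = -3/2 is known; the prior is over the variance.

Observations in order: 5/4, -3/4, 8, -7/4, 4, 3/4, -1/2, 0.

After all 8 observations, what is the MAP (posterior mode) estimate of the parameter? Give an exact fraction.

obs 1: x=5/4 → posterior Inverse-Gamma(29/10, 201/32)
obs 2: x=-3/4 → posterior Inverse-Gamma(17/5, 105/16)
obs 3: x=8 → posterior Inverse-Gamma(39/10, 827/16)
obs 4: x=-7/4 → posterior Inverse-Gamma(22/5, 1655/32)
obs 5: x=4 → posterior Inverse-Gamma(49/10, 2139/32)
obs 6: x=3/4 → posterior Inverse-Gamma(27/5, 555/8)
obs 7: x=-1/2 → posterior Inverse-Gamma(59/10, 559/8)
obs 8: x=0 → posterior Inverse-Gamma(32/5, 71)

355/37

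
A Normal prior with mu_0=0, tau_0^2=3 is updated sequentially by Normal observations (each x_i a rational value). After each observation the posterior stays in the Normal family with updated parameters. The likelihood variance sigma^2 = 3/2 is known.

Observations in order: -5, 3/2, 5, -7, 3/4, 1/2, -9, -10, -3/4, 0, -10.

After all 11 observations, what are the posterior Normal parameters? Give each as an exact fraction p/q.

obs 1: x=-5 → posterior Normal(-10/3, 1)
obs 2: x=3/2 → posterior Normal(-7/5, 3/5)
obs 3: x=5 → posterior Normal(3/7, 3/7)
obs 4: x=-7 → posterior Normal(-11/9, 1/3)
obs 5: x=3/4 → posterior Normal(-19/22, 3/11)
obs 6: x=1/2 → posterior Normal(-17/26, 3/13)
obs 7: x=-9 → posterior Normal(-53/30, 1/5)
obs 8: x=-10 → posterior Normal(-93/34, 3/17)
obs 9: x=-3/4 → posterior Normal(-48/19, 3/19)
obs 10: x=0 → posterior Normal(-16/7, 1/7)
obs 11: x=-10 → posterior Normal(-68/23, 3/23)

mu_0=-68/23, tau_0^2=3/23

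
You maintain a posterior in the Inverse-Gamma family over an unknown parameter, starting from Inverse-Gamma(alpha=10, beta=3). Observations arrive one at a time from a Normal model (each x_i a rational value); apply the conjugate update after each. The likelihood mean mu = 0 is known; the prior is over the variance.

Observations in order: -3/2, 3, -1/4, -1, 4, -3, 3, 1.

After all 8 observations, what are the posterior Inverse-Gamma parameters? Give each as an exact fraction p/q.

alpha=14, beta=853/32

obs 1: x=-3/2 → posterior Inverse-Gamma(21/2, 33/8)
obs 2: x=3 → posterior Inverse-Gamma(11, 69/8)
obs 3: x=-1/4 → posterior Inverse-Gamma(23/2, 277/32)
obs 4: x=-1 → posterior Inverse-Gamma(12, 293/32)
obs 5: x=4 → posterior Inverse-Gamma(25/2, 549/32)
obs 6: x=-3 → posterior Inverse-Gamma(13, 693/32)
obs 7: x=3 → posterior Inverse-Gamma(27/2, 837/32)
obs 8: x=1 → posterior Inverse-Gamma(14, 853/32)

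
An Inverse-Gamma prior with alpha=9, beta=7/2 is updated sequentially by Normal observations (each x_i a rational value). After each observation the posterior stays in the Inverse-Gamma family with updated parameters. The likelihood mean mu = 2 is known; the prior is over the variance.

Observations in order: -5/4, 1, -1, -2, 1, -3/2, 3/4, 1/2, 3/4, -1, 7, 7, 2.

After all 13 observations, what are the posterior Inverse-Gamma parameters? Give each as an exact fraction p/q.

obs 1: x=-5/4 → posterior Inverse-Gamma(19/2, 281/32)
obs 2: x=1 → posterior Inverse-Gamma(10, 297/32)
obs 3: x=-1 → posterior Inverse-Gamma(21/2, 441/32)
obs 4: x=-2 → posterior Inverse-Gamma(11, 697/32)
obs 5: x=1 → posterior Inverse-Gamma(23/2, 713/32)
obs 6: x=-3/2 → posterior Inverse-Gamma(12, 909/32)
obs 7: x=3/4 → posterior Inverse-Gamma(25/2, 467/16)
obs 8: x=1/2 → posterior Inverse-Gamma(13, 485/16)
obs 9: x=3/4 → posterior Inverse-Gamma(27/2, 995/32)
obs 10: x=-1 → posterior Inverse-Gamma(14, 1139/32)
obs 11: x=7 → posterior Inverse-Gamma(29/2, 1539/32)
obs 12: x=7 → posterior Inverse-Gamma(15, 1939/32)
obs 13: x=2 → posterior Inverse-Gamma(31/2, 1939/32)

alpha=31/2, beta=1939/32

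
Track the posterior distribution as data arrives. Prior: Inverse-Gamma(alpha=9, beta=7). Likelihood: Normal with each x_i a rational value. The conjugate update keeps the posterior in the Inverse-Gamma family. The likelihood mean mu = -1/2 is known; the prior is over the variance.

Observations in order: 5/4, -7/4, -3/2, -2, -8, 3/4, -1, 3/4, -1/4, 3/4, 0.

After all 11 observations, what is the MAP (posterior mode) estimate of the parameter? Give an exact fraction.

obs 1: x=5/4 → posterior Inverse-Gamma(19/2, 273/32)
obs 2: x=-7/4 → posterior Inverse-Gamma(10, 149/16)
obs 3: x=-3/2 → posterior Inverse-Gamma(21/2, 157/16)
obs 4: x=-2 → posterior Inverse-Gamma(11, 175/16)
obs 5: x=-8 → posterior Inverse-Gamma(23/2, 625/16)
obs 6: x=3/4 → posterior Inverse-Gamma(12, 1275/32)
obs 7: x=-1 → posterior Inverse-Gamma(25/2, 1279/32)
obs 8: x=3/4 → posterior Inverse-Gamma(13, 163/4)
obs 9: x=-1/4 → posterior Inverse-Gamma(27/2, 1305/32)
obs 10: x=3/4 → posterior Inverse-Gamma(14, 665/16)
obs 11: x=0 → posterior Inverse-Gamma(29/2, 667/16)

667/248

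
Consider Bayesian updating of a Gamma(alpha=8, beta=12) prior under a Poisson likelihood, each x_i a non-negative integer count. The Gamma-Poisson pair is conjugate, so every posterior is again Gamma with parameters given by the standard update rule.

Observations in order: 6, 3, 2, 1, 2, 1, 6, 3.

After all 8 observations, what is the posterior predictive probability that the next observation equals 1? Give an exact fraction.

obs 1: x=6 → posterior Gamma(14, 13)
obs 2: x=3 → posterior Gamma(17, 14)
obs 3: x=2 → posterior Gamma(19, 15)
obs 4: x=1 → posterior Gamma(20, 16)
obs 5: x=2 → posterior Gamma(22, 17)
obs 6: x=1 → posterior Gamma(23, 18)
obs 7: x=6 → posterior Gamma(29, 19)
obs 8: x=3 → posterior Gamma(32, 20)

13743895347200000000000000000000000000000000/42977062327514056734916195400155065458259861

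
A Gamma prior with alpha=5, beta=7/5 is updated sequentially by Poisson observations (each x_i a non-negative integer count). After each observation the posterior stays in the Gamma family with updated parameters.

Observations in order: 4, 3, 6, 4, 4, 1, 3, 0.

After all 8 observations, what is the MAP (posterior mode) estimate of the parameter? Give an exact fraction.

145/47

obs 1: x=4 → posterior Gamma(9, 12/5)
obs 2: x=3 → posterior Gamma(12, 17/5)
obs 3: x=6 → posterior Gamma(18, 22/5)
obs 4: x=4 → posterior Gamma(22, 27/5)
obs 5: x=4 → posterior Gamma(26, 32/5)
obs 6: x=1 → posterior Gamma(27, 37/5)
obs 7: x=3 → posterior Gamma(30, 42/5)
obs 8: x=0 → posterior Gamma(30, 47/5)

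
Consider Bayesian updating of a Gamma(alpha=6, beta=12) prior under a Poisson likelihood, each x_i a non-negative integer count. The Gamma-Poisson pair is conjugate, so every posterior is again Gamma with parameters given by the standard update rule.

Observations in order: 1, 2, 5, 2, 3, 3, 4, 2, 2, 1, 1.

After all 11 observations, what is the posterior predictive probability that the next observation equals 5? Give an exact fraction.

obs 1: x=1 → posterior Gamma(7, 13)
obs 2: x=2 → posterior Gamma(9, 14)
obs 3: x=5 → posterior Gamma(14, 15)
obs 4: x=2 → posterior Gamma(16, 16)
obs 5: x=3 → posterior Gamma(19, 17)
obs 6: x=3 → posterior Gamma(22, 18)
obs 7: x=4 → posterior Gamma(26, 19)
obs 8: x=2 → posterior Gamma(28, 20)
obs 9: x=2 → posterior Gamma(30, 21)
obs 10: x=1 → posterior Gamma(31, 22)
obs 11: x=1 → posterior Gamma(32, 23)

49230063858269463991231815150729369864050792989/4059041163205933284625549929495844141963828789248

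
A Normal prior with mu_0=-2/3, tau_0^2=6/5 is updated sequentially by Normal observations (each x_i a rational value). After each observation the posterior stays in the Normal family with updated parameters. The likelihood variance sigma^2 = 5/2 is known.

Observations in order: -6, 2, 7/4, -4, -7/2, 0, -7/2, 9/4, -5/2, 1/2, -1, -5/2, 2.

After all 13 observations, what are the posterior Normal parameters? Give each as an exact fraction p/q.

obs 1: x=-6 → posterior Normal(-266/111, 30/37)
obs 2: x=2 → posterior Normal(-194/147, 30/49)
obs 3: x=7/4 → posterior Normal(-131/183, 30/61)
obs 4: x=-4 → posterior Normal(-275/219, 30/73)
obs 5: x=-7/2 → posterior Normal(-401/255, 6/17)
obs 6: x=0 → posterior Normal(-401/291, 30/97)
obs 7: x=-7/2 → posterior Normal(-527/327, 30/109)
obs 8: x=9/4 → posterior Normal(-446/363, 30/121)
obs 9: x=-5/2 → posterior Normal(-536/399, 30/133)
obs 10: x=1/2 → posterior Normal(-518/435, 6/29)
obs 11: x=-1 → posterior Normal(-554/471, 30/157)
obs 12: x=-5/2 → posterior Normal(-644/507, 30/169)
obs 13: x=2 → posterior Normal(-572/543, 30/181)

mu_0=-572/543, tau_0^2=30/181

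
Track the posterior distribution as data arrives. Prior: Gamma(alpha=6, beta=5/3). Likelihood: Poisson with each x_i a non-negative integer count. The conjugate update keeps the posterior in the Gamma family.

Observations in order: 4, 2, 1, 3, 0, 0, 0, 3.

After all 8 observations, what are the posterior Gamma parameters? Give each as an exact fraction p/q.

alpha=19, beta=29/3

obs 1: x=4 → posterior Gamma(10, 8/3)
obs 2: x=2 → posterior Gamma(12, 11/3)
obs 3: x=1 → posterior Gamma(13, 14/3)
obs 4: x=3 → posterior Gamma(16, 17/3)
obs 5: x=0 → posterior Gamma(16, 20/3)
obs 6: x=0 → posterior Gamma(16, 23/3)
obs 7: x=0 → posterior Gamma(16, 26/3)
obs 8: x=3 → posterior Gamma(19, 29/3)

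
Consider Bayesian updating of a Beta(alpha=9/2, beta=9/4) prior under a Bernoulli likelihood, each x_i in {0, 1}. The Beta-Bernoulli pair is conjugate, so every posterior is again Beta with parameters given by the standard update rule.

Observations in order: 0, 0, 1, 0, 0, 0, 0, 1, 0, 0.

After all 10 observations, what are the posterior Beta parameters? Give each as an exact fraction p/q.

obs 1: x=0 → posterior Beta(9/2, 13/4)
obs 2: x=0 → posterior Beta(9/2, 17/4)
obs 3: x=1 → posterior Beta(11/2, 17/4)
obs 4: x=0 → posterior Beta(11/2, 21/4)
obs 5: x=0 → posterior Beta(11/2, 25/4)
obs 6: x=0 → posterior Beta(11/2, 29/4)
obs 7: x=0 → posterior Beta(11/2, 33/4)
obs 8: x=1 → posterior Beta(13/2, 33/4)
obs 9: x=0 → posterior Beta(13/2, 37/4)
obs 10: x=0 → posterior Beta(13/2, 41/4)

alpha=13/2, beta=41/4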